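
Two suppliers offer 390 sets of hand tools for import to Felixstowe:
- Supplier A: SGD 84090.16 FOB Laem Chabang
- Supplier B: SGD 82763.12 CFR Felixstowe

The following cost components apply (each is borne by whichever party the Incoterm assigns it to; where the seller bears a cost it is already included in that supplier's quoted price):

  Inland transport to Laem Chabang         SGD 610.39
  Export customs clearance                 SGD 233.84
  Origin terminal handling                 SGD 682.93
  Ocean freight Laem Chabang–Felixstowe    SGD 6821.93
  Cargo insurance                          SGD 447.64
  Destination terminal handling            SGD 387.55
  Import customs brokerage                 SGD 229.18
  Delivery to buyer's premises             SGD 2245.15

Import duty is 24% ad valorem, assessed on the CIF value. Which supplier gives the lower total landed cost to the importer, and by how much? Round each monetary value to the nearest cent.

Supplier A (FOB):
CIF value = FOB price + freight + insurance = 84090.16 + 6821.93 + 447.64 = 91359.73
Import duty = 91359.73 × 24% = 21926.34
Buyer bears (A): 6821.93 + 447.64 + 387.55 + 229.18 + 2245.15 = 10131.45
Landed cost (A) = invoice 84090.16 + 10131.45 + duty 21926.34 = 116147.95
Supplier B (CFR):
CIF value = CFR price + insurance = 82763.12 + 447.64 = 83210.76
Import duty = 83210.76 × 24% = 19970.58
Buyer bears (B): 447.64 + 387.55 + 229.18 + 2245.15 = 3309.52
Landed cost (B) = invoice 82763.12 + 3309.52 + duty 19970.58 = 106043.22
Difference = |116147.95 − 106043.22| = 10104.73

Supplier B is cheaper by SGD 10104.73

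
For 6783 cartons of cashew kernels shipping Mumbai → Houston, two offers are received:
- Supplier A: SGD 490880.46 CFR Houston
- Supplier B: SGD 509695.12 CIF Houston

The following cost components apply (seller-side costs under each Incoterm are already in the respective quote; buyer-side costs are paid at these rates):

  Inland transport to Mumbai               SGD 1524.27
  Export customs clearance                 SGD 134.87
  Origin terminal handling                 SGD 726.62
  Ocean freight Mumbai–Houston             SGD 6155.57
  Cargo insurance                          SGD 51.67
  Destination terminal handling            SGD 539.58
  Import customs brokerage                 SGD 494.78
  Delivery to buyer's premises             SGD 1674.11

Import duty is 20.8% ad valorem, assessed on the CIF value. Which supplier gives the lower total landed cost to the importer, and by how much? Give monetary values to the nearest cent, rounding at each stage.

Supplier A (CFR):
CIF value = CFR price + insurance = 490880.46 + 51.67 = 490932.13
Import duty = 490932.13 × 20.8% = 102113.88
Buyer bears (A): 51.67 + 539.58 + 494.78 + 1674.11 = 2760.14
Landed cost (A) = invoice 490880.46 + 2760.14 + duty 102113.88 = 595754.48
Supplier B (CIF):
The CIF price already equals the CIF value: 509695.12
Import duty = 509695.12 × 20.8% = 106016.58
Buyer bears (B): 539.58 + 494.78 + 1674.11 = 2708.47
Landed cost (B) = invoice 509695.12 + 2708.47 + duty 106016.58 = 618420.17
Difference = |595754.48 − 618420.17| = 22665.69

Supplier A is cheaper by SGD 22665.69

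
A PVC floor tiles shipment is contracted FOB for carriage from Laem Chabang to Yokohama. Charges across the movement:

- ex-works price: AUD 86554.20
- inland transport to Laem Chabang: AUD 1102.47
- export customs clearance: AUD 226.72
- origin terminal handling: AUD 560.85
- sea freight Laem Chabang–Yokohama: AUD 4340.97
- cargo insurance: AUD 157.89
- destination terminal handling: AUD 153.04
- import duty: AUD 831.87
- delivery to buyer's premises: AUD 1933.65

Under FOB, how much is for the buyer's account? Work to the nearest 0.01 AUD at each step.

FOB: the seller bears costs until goods are on board at the origin port; the buyer bears freight, insurance and all costs thereafter.
Seller's account: goods 86554.20 + inland to port 1102.47 + export clearance 226.72 + origin terminal 560.85 = 88444.24
Buyer's account: freight 4340.97 + insurance 157.89 + destination terminal 153.04 + duty 831.87 + delivery 1933.65 = 7417.42

Buyer's account: AUD 7417.42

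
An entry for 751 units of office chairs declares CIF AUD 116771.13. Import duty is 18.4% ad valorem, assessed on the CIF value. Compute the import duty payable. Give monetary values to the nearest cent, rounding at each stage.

Import duty = 116771.13 × 18.4% = 21485.89

Import duty: AUD 21485.89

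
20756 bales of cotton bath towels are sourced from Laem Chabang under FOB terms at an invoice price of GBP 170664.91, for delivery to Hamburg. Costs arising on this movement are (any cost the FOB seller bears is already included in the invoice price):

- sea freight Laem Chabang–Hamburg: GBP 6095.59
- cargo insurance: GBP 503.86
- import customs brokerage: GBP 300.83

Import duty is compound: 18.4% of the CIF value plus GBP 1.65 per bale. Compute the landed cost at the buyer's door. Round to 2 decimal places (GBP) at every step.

FOB: the seller bears costs until goods are on board at the origin port; the buyer bears freight, insurance and all costs thereafter.
CIF value = FOB price + freight + insurance = 170664.91 + 6095.59 + 503.86 = 177264.36
Ad valorem component: 177264.36 × 18.4% = 32616.64
Specific component: 20756 × 1.65 = 34247.40
Import duty = 32616.64 + 34247.40 = 66864.04
Buyer bears: freight 6095.59 + insurance 503.86 + brokerage 300.83 + duty 66864.04 = 73764.32
Landed cost = invoice 170664.91 + 73764.32 = 244429.23

Total landed cost: GBP 244429.23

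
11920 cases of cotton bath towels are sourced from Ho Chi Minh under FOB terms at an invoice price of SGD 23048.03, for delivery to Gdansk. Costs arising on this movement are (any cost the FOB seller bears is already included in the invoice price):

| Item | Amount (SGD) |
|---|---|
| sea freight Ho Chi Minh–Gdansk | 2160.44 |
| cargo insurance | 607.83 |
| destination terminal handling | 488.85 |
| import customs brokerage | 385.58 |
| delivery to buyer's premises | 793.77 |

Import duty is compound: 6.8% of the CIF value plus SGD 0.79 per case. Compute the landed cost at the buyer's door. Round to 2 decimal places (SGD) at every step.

FOB: the seller bears costs until goods are on board at the origin port; the buyer bears freight, insurance and all costs thereafter.
CIF value = FOB price + freight + insurance = 23048.03 + 2160.44 + 607.83 = 25816.30
Ad valorem component: 25816.30 × 6.8% = 1755.51
Specific component: 11920 × 0.79 = 9416.80
Import duty = 1755.51 + 9416.80 = 11172.31
Buyer bears: freight 2160.44 + insurance 607.83 + destination terminal 488.85 + brokerage 385.58 + delivery 793.77 + duty 11172.31 = 15608.78
Landed cost = invoice 23048.03 + 15608.78 = 38656.81

Total landed cost: SGD 38656.81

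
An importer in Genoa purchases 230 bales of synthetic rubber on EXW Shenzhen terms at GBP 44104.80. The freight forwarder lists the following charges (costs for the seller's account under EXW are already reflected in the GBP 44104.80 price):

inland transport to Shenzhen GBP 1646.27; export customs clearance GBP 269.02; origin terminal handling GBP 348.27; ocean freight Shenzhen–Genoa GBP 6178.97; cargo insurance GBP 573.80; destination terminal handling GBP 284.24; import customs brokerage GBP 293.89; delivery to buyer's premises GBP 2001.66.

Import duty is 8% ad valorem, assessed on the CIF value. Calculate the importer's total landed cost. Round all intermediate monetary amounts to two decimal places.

Total landed cost: GBP 59950.61

EXW: the seller makes goods available at their premises; the buyer bears all onward costs.
CIF value = EXW price + inland to port + export clearance + origin terminal + freight + insurance = 44104.80 + 1646.27 + 269.02 + 348.27 + 6178.97 + 573.80 = 53121.13
Import duty = 53121.13 × 8% = 4249.69
Buyer bears: inland to port 1646.27 + export clearance 269.02 + origin terminal 348.27 + freight 6178.97 + insurance 573.80 + destination terminal 284.24 + brokerage 293.89 + delivery 2001.66 + duty 4249.69 = 15845.81
Landed cost = invoice 44104.80 + 15845.81 = 59950.61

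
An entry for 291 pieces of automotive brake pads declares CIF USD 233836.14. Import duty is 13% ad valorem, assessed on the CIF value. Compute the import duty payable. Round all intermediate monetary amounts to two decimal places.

Import duty: USD 30398.70

Import duty = 233836.14 × 13% = 30398.70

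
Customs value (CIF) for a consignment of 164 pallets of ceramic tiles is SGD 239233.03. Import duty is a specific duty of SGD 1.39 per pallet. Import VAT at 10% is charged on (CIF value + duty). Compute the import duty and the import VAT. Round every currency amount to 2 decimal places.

Import duty = 164 × 1.39 = 227.96
VAT base = CIF + duty = 239233.03 + 227.96 = 239460.99
Import VAT = 239460.99 × 10% = 23946.10

Import duty: SGD 227.96; import VAT: SGD 23946.10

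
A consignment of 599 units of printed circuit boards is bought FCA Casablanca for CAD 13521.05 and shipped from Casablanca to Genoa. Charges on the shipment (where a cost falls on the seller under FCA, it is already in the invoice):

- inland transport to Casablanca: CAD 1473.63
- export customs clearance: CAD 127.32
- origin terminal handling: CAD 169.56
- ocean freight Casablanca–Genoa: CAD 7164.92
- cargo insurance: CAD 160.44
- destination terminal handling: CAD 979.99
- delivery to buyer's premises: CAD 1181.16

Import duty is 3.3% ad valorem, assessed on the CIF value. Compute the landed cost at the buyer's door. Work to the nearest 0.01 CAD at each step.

Total landed cost: CAD 23870.65

FCA: the seller delivers export-cleared goods to the carrier; the buyer bears costs from that point.
Already in the invoice (seller's account under FCA): inland to port, export clearance — exclude.
CIF value = FCA price + origin terminal + freight + insurance = 13521.05 + 169.56 + 7164.92 + 160.44 = 21015.97
Import duty = 21015.97 × 3.3% = 693.53
Buyer bears: origin terminal 169.56 + freight 7164.92 + insurance 160.44 + destination terminal 979.99 + delivery 1181.16 + duty 693.53 = 10349.60
Landed cost = invoice 13521.05 + 10349.60 = 23870.65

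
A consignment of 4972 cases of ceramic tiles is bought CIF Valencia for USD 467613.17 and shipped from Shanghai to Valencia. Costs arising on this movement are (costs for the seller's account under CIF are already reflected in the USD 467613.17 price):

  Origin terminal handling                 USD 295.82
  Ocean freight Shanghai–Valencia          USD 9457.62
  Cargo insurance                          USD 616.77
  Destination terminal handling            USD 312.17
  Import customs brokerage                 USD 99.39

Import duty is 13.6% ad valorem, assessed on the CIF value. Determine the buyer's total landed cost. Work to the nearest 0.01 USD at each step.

Total landed cost: USD 531620.12

CIF: the seller pays costs through ocean freight and marine insurance to the destination port.
Already in the invoice (seller's account under CIF): origin terminal, freight, insurance — exclude.
The CIF price already equals the CIF value: 467613.17
Import duty = 467613.17 × 13.6% = 63595.39
Buyer bears: destination terminal 312.17 + brokerage 99.39 + duty 63595.39 = 64006.95
Landed cost = invoice 467613.17 + 64006.95 = 531620.12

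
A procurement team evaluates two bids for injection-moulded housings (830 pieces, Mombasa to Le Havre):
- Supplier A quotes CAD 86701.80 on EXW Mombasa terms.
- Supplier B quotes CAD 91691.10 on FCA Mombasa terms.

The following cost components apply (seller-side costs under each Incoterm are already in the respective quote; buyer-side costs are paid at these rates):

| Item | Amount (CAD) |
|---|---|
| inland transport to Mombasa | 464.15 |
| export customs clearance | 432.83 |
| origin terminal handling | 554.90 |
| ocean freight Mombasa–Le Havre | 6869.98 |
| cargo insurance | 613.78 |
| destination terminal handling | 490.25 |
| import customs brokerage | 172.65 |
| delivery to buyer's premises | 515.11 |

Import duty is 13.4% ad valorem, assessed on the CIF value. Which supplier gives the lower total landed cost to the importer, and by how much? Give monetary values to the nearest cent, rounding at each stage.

Supplier A is cheaper by CAD 4640.69

Supplier A (EXW):
CIF value = EXW price + inland to port + export clearance + origin terminal + freight + insurance = 86701.80 + 464.15 + 432.83 + 554.90 + 6869.98 + 613.78 = 95637.44
Import duty = 95637.44 × 13.4% = 12815.42
Buyer bears (A): 464.15 + 432.83 + 554.90 + 6869.98 + 613.78 + 490.25 + 172.65 + 515.11 = 10113.65
Landed cost (A) = invoice 86701.80 + 10113.65 + duty 12815.42 = 109630.87
Supplier B (FCA):
CIF value = FCA price + origin terminal + freight + insurance = 91691.10 + 554.90 + 6869.98 + 613.78 = 99729.76
Import duty = 99729.76 × 13.4% = 13363.79
Buyer bears (B): 554.90 + 6869.98 + 613.78 + 490.25 + 172.65 + 515.11 = 9216.67
Landed cost (B) = invoice 91691.10 + 9216.67 + duty 13363.79 = 114271.56
Difference = |109630.87 − 114271.56| = 4640.69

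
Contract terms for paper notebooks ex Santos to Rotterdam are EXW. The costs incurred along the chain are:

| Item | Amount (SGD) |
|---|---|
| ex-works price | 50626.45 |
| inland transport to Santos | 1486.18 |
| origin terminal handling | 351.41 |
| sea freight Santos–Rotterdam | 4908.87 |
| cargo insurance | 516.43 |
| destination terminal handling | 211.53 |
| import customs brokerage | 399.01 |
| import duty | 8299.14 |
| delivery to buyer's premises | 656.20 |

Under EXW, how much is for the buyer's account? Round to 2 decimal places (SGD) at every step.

Buyer's account: SGD 16828.77

EXW: the seller makes goods available at their premises; the buyer bears all onward costs.
Seller's account: goods 50626.45 = 50626.45
Buyer's account: inland to port 1486.18 + origin terminal 351.41 + freight 4908.87 + insurance 516.43 + destination terminal 211.53 + brokerage 399.01 + duty 8299.14 + delivery 656.20 = 16828.77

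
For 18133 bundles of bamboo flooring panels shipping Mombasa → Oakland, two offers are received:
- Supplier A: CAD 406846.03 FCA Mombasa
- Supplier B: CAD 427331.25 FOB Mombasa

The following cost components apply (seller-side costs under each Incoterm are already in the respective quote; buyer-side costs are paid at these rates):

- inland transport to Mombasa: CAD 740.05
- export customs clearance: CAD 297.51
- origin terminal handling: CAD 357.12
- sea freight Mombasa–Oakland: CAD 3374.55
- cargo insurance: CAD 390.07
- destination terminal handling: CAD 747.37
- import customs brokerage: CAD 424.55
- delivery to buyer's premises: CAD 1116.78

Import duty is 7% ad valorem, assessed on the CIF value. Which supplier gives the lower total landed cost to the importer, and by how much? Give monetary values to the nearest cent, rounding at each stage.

Supplier A (FCA):
CIF value = FCA price + origin terminal + freight + insurance = 406846.03 + 357.12 + 3374.55 + 390.07 = 410967.77
Import duty = 410967.77 × 7% = 28767.74
Buyer bears (A): 357.12 + 3374.55 + 390.07 + 747.37 + 424.55 + 1116.78 = 6410.44
Landed cost (A) = invoice 406846.03 + 6410.44 + duty 28767.74 = 442024.21
Supplier B (FOB):
CIF value = FOB price + freight + insurance = 427331.25 + 3374.55 + 390.07 = 431095.87
Import duty = 431095.87 × 7% = 30176.71
Buyer bears (B): 3374.55 + 390.07 + 747.37 + 424.55 + 1116.78 = 6053.32
Landed cost (B) = invoice 427331.25 + 6053.32 + duty 30176.71 = 463561.28
Difference = |442024.21 − 463561.28| = 21537.07

Supplier A is cheaper by CAD 21537.07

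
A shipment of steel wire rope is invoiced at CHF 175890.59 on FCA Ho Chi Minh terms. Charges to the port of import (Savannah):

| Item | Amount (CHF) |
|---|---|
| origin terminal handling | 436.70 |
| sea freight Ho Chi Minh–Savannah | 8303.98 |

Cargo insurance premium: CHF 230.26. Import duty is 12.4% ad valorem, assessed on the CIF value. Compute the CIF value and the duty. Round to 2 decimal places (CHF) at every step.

CIF = FCA price + pre-shipment costs + freight + insurance
CIF = 175890.59 + 436.70 + 8303.98 + 230.26 = 184861.53
Import duty = 184861.53 × 12.4% = 22922.83

CIF value: CHF 184861.53; import duty: CHF 22922.83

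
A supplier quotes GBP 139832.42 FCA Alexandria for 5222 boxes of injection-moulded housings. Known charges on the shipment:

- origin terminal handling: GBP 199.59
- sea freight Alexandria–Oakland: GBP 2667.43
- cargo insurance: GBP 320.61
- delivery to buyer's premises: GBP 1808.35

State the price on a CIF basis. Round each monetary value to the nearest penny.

CIF price: GBP 143020.05

Not relevant to the conversion: delivery — on the buyer under both terms; not part of either seller's price.
From FCA to CIF, the seller additionally bears: origin terminal, freight, insurance.
CIF price = 139832.42 + 199.59 + 2667.43 + 320.61 = 143020.05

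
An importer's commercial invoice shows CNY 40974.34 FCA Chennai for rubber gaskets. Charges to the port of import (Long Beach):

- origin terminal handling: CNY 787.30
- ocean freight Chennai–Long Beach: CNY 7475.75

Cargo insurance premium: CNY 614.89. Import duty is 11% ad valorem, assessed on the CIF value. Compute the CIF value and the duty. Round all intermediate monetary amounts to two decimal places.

CIF = FCA price + pre-shipment costs + freight + insurance
CIF = 40974.34 + 787.30 + 7475.75 + 614.89 = 49852.28
Import duty = 49852.28 × 11% = 5483.75

CIF value: CNY 49852.28; import duty: CNY 5483.75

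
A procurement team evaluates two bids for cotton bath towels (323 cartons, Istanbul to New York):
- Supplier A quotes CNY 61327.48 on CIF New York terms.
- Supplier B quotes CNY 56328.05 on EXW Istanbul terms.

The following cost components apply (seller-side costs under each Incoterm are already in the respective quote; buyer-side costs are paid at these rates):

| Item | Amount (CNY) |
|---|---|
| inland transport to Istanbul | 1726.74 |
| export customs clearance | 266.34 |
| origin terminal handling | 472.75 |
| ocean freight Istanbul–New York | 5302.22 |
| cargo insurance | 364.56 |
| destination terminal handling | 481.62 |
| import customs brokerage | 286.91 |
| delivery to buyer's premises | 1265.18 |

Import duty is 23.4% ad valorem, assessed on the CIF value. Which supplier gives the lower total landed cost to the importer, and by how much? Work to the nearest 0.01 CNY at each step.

Supplier A is cheaper by CNY 3866.34

Supplier A (CIF):
The CIF price already equals the CIF value: 61327.48
Import duty = 61327.48 × 23.4% = 14350.63
Buyer bears (A): 481.62 + 286.91 + 1265.18 = 2033.71
Landed cost (A) = invoice 61327.48 + 2033.71 + duty 14350.63 = 77711.82
Supplier B (EXW):
CIF value = EXW price + inland to port + export clearance + origin terminal + freight + insurance = 56328.05 + 1726.74 + 266.34 + 472.75 + 5302.22 + 364.56 = 64460.66
Import duty = 64460.66 × 23.4% = 15083.79
Buyer bears (B): 1726.74 + 266.34 + 472.75 + 5302.22 + 364.56 + 481.62 + 286.91 + 1265.18 = 10166.32
Landed cost (B) = invoice 56328.05 + 10166.32 + duty 15083.79 = 81578.16
Difference = |77711.82 − 81578.16| = 3866.34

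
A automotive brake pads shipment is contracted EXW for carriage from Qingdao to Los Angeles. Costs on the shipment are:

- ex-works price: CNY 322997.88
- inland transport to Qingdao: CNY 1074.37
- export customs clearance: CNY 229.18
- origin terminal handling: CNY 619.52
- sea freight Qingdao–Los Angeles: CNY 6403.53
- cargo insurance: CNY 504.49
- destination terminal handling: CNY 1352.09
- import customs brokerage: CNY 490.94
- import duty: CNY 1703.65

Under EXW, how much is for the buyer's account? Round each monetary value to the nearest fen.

Buyer's account: CNY 12377.77

EXW: the seller makes goods available at their premises; the buyer bears all onward costs.
Seller's account: goods 322997.88 = 322997.88
Buyer's account: inland to port 1074.37 + export clearance 229.18 + origin terminal 619.52 + freight 6403.53 + insurance 504.49 + destination terminal 1352.09 + brokerage 490.94 + duty 1703.65 = 12377.77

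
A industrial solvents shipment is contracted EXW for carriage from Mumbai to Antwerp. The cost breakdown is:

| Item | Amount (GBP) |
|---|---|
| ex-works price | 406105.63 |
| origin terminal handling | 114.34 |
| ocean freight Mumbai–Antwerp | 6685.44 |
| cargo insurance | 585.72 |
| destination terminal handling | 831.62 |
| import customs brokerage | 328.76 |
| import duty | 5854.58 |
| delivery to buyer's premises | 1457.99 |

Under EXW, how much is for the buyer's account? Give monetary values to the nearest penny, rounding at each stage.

Buyer's account: GBP 15858.45

EXW: the seller makes goods available at their premises; the buyer bears all onward costs.
Seller's account: goods 406105.63 = 406105.63
Buyer's account: origin terminal 114.34 + freight 6685.44 + insurance 585.72 + destination terminal 831.62 + brokerage 328.76 + duty 5854.58 + delivery 1457.99 = 15858.45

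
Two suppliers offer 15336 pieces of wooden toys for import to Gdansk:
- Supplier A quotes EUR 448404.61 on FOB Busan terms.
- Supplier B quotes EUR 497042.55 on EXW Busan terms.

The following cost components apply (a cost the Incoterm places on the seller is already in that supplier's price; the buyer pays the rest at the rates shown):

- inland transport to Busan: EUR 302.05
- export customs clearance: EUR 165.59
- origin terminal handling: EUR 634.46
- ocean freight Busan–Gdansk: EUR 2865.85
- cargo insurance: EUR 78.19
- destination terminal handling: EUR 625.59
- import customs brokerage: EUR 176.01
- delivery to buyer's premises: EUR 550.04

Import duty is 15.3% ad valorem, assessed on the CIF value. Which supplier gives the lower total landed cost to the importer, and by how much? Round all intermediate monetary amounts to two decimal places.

Supplier A is cheaper by EUR 57350.27

Supplier A (FOB):
CIF value = FOB price + freight + insurance = 448404.61 + 2865.85 + 78.19 = 451348.65
Import duty = 451348.65 × 15.3% = 69056.34
Buyer bears (A): 2865.85 + 78.19 + 625.59 + 176.01 + 550.04 = 4295.68
Landed cost (A) = invoice 448404.61 + 4295.68 + duty 69056.34 = 521756.63
Supplier B (EXW):
CIF value = EXW price + inland to port + export clearance + origin terminal + freight + insurance = 497042.55 + 302.05 + 165.59 + 634.46 + 2865.85 + 78.19 = 501088.69
Import duty = 501088.69 × 15.3% = 76666.57
Buyer bears (B): 302.05 + 165.59 + 634.46 + 2865.85 + 78.19 + 625.59 + 176.01 + 550.04 = 5397.78
Landed cost (B) = invoice 497042.55 + 5397.78 + duty 76666.57 = 579106.90
Difference = |521756.63 − 579106.90| = 57350.27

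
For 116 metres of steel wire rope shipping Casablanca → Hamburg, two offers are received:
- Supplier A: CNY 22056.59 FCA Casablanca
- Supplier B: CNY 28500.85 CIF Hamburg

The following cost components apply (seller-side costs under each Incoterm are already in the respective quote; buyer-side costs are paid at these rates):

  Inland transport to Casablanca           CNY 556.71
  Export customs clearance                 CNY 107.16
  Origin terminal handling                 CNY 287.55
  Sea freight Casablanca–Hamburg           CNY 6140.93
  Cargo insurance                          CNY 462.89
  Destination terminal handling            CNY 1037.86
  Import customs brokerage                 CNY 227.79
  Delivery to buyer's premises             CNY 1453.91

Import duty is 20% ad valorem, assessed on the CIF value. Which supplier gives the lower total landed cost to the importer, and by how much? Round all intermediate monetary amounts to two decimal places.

Supplier B is cheaper by CNY 536.53

Supplier A (FCA):
CIF value = FCA price + origin terminal + freight + insurance = 22056.59 + 287.55 + 6140.93 + 462.89 = 28947.96
Import duty = 28947.96 × 20% = 5789.59
Buyer bears (A): 287.55 + 6140.93 + 462.89 + 1037.86 + 227.79 + 1453.91 = 9610.93
Landed cost (A) = invoice 22056.59 + 9610.93 + duty 5789.59 = 37457.11
Supplier B (CIF):
The CIF price already equals the CIF value: 28500.85
Import duty = 28500.85 × 20% = 5700.17
Buyer bears (B): 1037.86 + 227.79 + 1453.91 = 2719.56
Landed cost (B) = invoice 28500.85 + 2719.56 + duty 5700.17 = 36920.58
Difference = |37457.11 − 36920.58| = 536.53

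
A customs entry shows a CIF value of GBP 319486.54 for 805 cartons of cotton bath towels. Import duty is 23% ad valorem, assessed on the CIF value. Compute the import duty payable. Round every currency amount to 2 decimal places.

Import duty = 319486.54 × 23% = 73481.90

Import duty: GBP 73481.90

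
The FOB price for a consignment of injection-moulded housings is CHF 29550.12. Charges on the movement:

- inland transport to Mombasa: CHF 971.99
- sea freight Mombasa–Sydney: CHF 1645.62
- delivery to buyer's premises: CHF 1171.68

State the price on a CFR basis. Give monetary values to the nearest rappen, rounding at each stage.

Not relevant to the conversion: inland to port — on the seller under both FOB and CFR; already in the FOB price and stays in the CFR price. delivery — on the buyer under both terms; not part of either seller's price.
From FOB to CFR, the seller additionally bears: freight.
CFR price = 29550.12 + 1645.62 = 31195.74

CFR price: CHF 31195.74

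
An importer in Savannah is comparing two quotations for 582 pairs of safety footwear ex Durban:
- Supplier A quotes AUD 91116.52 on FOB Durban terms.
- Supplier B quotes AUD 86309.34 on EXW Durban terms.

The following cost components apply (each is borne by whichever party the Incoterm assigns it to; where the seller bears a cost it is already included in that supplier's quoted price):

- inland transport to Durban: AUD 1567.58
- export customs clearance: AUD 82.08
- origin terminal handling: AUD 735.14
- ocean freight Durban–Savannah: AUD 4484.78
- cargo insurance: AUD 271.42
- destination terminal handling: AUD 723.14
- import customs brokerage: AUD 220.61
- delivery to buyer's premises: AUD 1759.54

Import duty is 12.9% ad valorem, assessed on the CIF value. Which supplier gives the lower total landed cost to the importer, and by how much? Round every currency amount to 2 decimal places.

Supplier A (FOB):
CIF value = FOB price + freight + insurance = 91116.52 + 4484.78 + 271.42 = 95872.72
Import duty = 95872.72 × 12.9% = 12367.58
Buyer bears (A): 4484.78 + 271.42 + 723.14 + 220.61 + 1759.54 = 7459.49
Landed cost (A) = invoice 91116.52 + 7459.49 + duty 12367.58 = 110943.59
Supplier B (EXW):
CIF value = EXW price + inland to port + export clearance + origin terminal + freight + insurance = 86309.34 + 1567.58 + 82.08 + 735.14 + 4484.78 + 271.42 = 93450.34
Import duty = 93450.34 × 12.9% = 12055.09
Buyer bears (B): 1567.58 + 82.08 + 735.14 + 4484.78 + 271.42 + 723.14 + 220.61 + 1759.54 = 9844.29
Landed cost (B) = invoice 86309.34 + 9844.29 + duty 12055.09 = 108208.72
Difference = |110943.59 − 108208.72| = 2734.87

Supplier B is cheaper by AUD 2734.87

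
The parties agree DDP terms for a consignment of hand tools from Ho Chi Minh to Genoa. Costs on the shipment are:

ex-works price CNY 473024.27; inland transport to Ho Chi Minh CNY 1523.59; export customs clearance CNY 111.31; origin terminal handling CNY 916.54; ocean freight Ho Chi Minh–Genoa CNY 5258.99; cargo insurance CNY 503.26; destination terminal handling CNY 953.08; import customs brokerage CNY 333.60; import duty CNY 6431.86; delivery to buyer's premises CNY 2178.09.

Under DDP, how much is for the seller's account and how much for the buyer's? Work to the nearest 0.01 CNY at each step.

Seller: CNY 491234.59; buyer: CNY 0.00

DDP: the seller bears all costs including import duty.
Seller's account: goods 473024.27 + inland to port 1523.59 + export clearance 111.31 + origin terminal 916.54 + freight 5258.99 + insurance 503.26 + destination terminal 953.08 + brokerage 333.60 + duty 6431.86 + delivery 2178.09 = 491234.59
Buyer's account: 0.00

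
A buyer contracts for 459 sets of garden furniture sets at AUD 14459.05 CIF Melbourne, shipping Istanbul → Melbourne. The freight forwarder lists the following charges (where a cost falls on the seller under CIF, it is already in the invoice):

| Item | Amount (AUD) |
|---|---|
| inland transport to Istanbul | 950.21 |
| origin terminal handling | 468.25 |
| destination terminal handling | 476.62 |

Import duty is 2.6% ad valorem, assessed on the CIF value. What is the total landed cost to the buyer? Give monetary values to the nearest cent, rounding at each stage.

Total landed cost: AUD 15311.61

CIF: the seller pays costs through ocean freight and marine insurance to the destination port.
Already in the invoice (seller's account under CIF): inland to port, origin terminal — exclude.
The CIF price already equals the CIF value: 14459.05
Import duty = 14459.05 × 2.6% = 375.94
Buyer bears: destination terminal 476.62 + duty 375.94 = 852.56
Landed cost = invoice 14459.05 + 852.56 = 15311.61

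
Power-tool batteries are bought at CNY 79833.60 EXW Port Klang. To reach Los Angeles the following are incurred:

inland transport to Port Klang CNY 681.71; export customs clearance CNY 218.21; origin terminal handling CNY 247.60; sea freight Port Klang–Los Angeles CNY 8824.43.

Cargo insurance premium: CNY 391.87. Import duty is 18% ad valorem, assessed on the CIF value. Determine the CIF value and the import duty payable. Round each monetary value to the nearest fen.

CIF value: CNY 90197.42; import duty: CNY 16235.54

CIF = EXW price + pre-shipment costs + freight + insurance
CIF = 79833.60 + 681.71 + 218.21 + 247.60 + 8824.43 + 391.87 = 90197.42
Import duty = 90197.42 × 18% = 16235.54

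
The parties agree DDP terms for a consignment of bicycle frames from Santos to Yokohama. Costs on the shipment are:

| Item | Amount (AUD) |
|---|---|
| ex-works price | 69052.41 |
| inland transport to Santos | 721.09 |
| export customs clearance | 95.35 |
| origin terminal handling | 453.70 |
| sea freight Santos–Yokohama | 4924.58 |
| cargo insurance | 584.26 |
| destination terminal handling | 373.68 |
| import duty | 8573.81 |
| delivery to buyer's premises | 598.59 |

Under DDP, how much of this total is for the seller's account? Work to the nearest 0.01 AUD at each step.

Seller's account: AUD 85377.47

DDP: the seller bears all costs including import duty.
Seller's account: goods 69052.41 + inland to port 721.09 + export clearance 95.35 + origin terminal 453.70 + freight 4924.58 + insurance 584.26 + destination terminal 373.68 + duty 8573.81 + delivery 598.59 = 85377.47
Buyer's account: 0.00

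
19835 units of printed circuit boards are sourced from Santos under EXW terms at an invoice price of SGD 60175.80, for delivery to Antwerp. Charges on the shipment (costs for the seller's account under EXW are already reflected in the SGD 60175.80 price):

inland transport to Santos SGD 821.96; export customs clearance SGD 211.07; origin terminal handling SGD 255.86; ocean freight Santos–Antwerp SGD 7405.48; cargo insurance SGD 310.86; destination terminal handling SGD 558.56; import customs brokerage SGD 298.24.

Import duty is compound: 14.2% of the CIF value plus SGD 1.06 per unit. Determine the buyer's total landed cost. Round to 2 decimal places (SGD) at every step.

EXW: the seller makes goods available at their premises; the buyer bears all onward costs.
CIF value = EXW price + inland to port + export clearance + origin terminal + freight + insurance = 60175.80 + 821.96 + 211.07 + 255.86 + 7405.48 + 310.86 = 69181.03
Ad valorem component: 69181.03 × 14.2% = 9823.71
Specific component: 19835 × 1.06 = 21025.10
Import duty = 9823.71 + 21025.10 = 30848.81
Buyer bears: inland to port 821.96 + export clearance 211.07 + origin terminal 255.86 + freight 7405.48 + insurance 310.86 + destination terminal 558.56 + brokerage 298.24 + duty 30848.81 = 40710.84
Landed cost = invoice 60175.80 + 40710.84 = 100886.64

Total landed cost: SGD 100886.64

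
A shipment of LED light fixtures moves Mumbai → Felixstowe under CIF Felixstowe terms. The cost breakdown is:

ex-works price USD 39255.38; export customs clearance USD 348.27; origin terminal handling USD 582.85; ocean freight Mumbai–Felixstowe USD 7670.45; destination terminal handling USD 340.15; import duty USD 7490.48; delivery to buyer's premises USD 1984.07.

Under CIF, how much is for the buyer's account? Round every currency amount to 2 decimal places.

CIF: the seller pays costs through ocean freight and marine insurance to the destination port.
Seller's account: goods 39255.38 + export clearance 348.27 + origin terminal 582.85 + freight 7670.45 = 47856.95
Buyer's account: destination terminal 340.15 + duty 7490.48 + delivery 1984.07 = 9814.70

Buyer's account: USD 9814.70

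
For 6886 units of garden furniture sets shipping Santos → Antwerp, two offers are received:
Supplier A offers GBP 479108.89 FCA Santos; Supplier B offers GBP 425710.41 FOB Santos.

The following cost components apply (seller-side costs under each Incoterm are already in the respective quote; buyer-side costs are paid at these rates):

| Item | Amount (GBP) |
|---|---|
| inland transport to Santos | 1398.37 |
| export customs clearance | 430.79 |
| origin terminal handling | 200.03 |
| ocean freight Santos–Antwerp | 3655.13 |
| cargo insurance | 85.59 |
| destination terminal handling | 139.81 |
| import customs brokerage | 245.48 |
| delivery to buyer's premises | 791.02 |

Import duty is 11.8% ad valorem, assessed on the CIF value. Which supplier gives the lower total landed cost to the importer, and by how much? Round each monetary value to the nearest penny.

Supplier B is cheaper by GBP 59923.14

Supplier A (FCA):
CIF value = FCA price + origin terminal + freight + insurance = 479108.89 + 200.03 + 3655.13 + 85.59 = 483049.64
Import duty = 483049.64 × 11.8% = 56999.86
Buyer bears (A): 200.03 + 3655.13 + 85.59 + 139.81 + 245.48 + 791.02 = 5117.06
Landed cost (A) = invoice 479108.89 + 5117.06 + duty 56999.86 = 541225.81
Supplier B (FOB):
CIF value = FOB price + freight + insurance = 425710.41 + 3655.13 + 85.59 = 429451.13
Import duty = 429451.13 × 11.8% = 50675.23
Buyer bears (B): 3655.13 + 85.59 + 139.81 + 245.48 + 791.02 = 4917.03
Landed cost (B) = invoice 425710.41 + 4917.03 + duty 50675.23 = 481302.67
Difference = |541225.81 − 481302.67| = 59923.14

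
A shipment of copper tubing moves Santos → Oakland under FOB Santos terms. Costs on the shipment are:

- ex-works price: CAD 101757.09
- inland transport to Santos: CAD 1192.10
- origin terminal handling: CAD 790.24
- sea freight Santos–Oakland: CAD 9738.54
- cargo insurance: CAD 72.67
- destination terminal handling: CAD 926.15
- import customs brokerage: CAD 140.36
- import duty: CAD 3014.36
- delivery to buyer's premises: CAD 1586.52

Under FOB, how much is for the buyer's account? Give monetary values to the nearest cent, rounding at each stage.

Buyer's account: CAD 15478.60

FOB: the seller bears costs until goods are on board at the origin port; the buyer bears freight, insurance and all costs thereafter.
Seller's account: goods 101757.09 + inland to port 1192.10 + origin terminal 790.24 = 103739.43
Buyer's account: freight 9738.54 + insurance 72.67 + destination terminal 926.15 + brokerage 140.36 + duty 3014.36 + delivery 1586.52 = 15478.60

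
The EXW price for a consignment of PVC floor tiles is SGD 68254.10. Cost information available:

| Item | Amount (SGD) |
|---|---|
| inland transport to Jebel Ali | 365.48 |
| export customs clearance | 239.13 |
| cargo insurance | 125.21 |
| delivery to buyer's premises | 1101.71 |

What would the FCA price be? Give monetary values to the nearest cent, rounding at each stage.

Not relevant to the conversion: delivery, insurance — on the buyer under both terms; not part of either seller's price.
From EXW to FCA, the seller additionally bears: inland to port, export clearance.
FCA price = 68254.10 + 365.48 + 239.13 = 68858.71

FCA price: SGD 68858.71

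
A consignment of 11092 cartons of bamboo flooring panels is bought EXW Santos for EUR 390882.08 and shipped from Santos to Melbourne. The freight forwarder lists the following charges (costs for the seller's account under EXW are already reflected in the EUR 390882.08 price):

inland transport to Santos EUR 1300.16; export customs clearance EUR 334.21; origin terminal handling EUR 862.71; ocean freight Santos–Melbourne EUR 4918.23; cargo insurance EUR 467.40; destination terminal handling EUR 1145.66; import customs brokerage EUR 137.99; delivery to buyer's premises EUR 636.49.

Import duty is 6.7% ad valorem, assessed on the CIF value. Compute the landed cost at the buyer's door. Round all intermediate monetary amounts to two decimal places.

Total landed cost: EUR 427402.17

EXW: the seller makes goods available at their premises; the buyer bears all onward costs.
CIF value = EXW price + inland to port + export clearance + origin terminal + freight + insurance = 390882.08 + 1300.16 + 334.21 + 862.71 + 4918.23 + 467.40 = 398764.79
Import duty = 398764.79 × 6.7% = 26717.24
Buyer bears: inland to port 1300.16 + export clearance 334.21 + origin terminal 862.71 + freight 4918.23 + insurance 467.40 + destination terminal 1145.66 + brokerage 137.99 + delivery 636.49 + duty 26717.24 = 36520.09
Landed cost = invoice 390882.08 + 36520.09 = 427402.17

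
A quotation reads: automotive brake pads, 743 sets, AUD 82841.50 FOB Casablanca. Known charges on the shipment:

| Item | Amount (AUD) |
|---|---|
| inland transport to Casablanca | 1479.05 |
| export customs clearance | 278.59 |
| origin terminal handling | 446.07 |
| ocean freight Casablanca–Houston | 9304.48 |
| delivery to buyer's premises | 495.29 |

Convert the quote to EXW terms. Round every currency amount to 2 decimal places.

Not relevant to the conversion: delivery, freight — on the buyer under both terms; not part of either seller's price.
From FOB to EXW, the seller no longer bears: inland to port, export clearance, origin terminal.
EXW price = 82841.50 − 1479.05 − 278.59 − 446.07 = 80637.79

EXW price: AUD 80637.79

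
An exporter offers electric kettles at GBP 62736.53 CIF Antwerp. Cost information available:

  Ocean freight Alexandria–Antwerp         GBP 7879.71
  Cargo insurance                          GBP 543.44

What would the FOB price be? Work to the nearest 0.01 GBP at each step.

From CIF to FOB, the seller no longer bears: freight, insurance.
FOB price = 62736.53 − 7879.71 − 543.44 = 54313.38

FOB price: GBP 54313.38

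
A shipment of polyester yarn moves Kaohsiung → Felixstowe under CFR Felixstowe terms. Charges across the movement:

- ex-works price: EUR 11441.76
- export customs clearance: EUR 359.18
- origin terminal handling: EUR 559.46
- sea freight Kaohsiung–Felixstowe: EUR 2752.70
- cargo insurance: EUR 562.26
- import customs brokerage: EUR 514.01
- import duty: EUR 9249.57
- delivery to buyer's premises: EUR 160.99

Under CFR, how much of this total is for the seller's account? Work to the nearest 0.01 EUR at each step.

Seller's account: EUR 15113.10

CFR: the seller pays costs through ocean freight to the destination port, but not insurance.
Seller's account: goods 11441.76 + export clearance 359.18 + origin terminal 559.46 + freight 2752.70 = 15113.10
Buyer's account: insurance 562.26 + brokerage 514.01 + duty 9249.57 + delivery 160.99 = 10486.83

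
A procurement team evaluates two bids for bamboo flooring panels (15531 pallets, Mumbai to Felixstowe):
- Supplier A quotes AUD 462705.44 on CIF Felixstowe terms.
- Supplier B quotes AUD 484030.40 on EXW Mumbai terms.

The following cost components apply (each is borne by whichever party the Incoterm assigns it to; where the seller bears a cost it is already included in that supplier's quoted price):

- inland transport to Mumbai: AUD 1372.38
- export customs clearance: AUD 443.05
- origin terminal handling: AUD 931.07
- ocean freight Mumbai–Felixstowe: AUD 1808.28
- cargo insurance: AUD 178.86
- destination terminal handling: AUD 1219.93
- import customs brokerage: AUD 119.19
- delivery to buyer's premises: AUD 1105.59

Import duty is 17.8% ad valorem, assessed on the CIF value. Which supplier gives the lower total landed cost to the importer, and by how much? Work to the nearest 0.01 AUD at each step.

Supplier A is cheaper by AUD 30697.03

Supplier A (CIF):
The CIF price already equals the CIF value: 462705.44
Import duty = 462705.44 × 17.8% = 82361.57
Buyer bears (A): 1219.93 + 119.19 + 1105.59 = 2444.71
Landed cost (A) = invoice 462705.44 + 2444.71 + duty 82361.57 = 547511.72
Supplier B (EXW):
CIF value = EXW price + inland to port + export clearance + origin terminal + freight + insurance = 484030.40 + 1372.38 + 443.05 + 931.07 + 1808.28 + 178.86 = 488764.04
Import duty = 488764.04 × 17.8% = 87000.00
Buyer bears (B): 1372.38 + 443.05 + 931.07 + 1808.28 + 178.86 + 1219.93 + 119.19 + 1105.59 = 7178.35
Landed cost (B) = invoice 484030.40 + 7178.35 + duty 87000.00 = 578208.75
Difference = |547511.72 − 578208.75| = 30697.03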